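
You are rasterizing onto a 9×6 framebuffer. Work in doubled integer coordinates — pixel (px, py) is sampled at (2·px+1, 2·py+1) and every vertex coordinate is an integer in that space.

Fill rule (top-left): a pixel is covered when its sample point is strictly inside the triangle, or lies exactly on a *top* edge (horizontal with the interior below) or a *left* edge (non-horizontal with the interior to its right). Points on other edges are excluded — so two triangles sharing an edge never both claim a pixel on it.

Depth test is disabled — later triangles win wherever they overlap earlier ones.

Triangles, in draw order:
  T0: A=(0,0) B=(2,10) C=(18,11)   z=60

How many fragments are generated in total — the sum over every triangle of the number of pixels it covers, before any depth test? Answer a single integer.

T0:
  2·area = 158  (B↔C swapped to make it positive)
  edge (0, 0)→(18, 11): d=(18,11) right/bottom  bias=-1
  edge (18, 11)→(2, 10): d=(-16,-1) top-left  bias=+0
  edge (2, 10)→(0, 0): d=(-2,-10) top-left  bias=+0
    (0,0)@(1, 1): e=[7,143,8] → █
    (1,0)@(3, 1): e=[-15,145,28] → ·
    (0,1)@(1, 3): e=[43,111,4] → █
    (1,1)@(3, 3): e=[21,113,24] → █
    (2,1)@(5, 3): e=[-1,115,44] → ·
    (0,2)@(1, 5): e=[79,79,0] → █  [on edge]
    (2,2)@(5, 5): e=[35,83,40] → █
    (3,2)@(7, 5): e=[13,85,60] → █
    (4,2)@(9, 5): e=[-9,87,80] → ·
    (0,3)@(1, 7): e=[115,47,-4] → ·
    (1,3)@(3, 7): e=[93,49,16] → █
    (4,3)@(9, 7): e=[27,55,76] → █
  covered (18 px):
    █ · · · · · · · ·
    █ █ · · · · · · ·
    █ █ █ █ · · · · ·
    · █ █ █ █ █ · · ·
    · █ █ █ █ █ █ · ·
    · · · · · · · · ·

Result: 18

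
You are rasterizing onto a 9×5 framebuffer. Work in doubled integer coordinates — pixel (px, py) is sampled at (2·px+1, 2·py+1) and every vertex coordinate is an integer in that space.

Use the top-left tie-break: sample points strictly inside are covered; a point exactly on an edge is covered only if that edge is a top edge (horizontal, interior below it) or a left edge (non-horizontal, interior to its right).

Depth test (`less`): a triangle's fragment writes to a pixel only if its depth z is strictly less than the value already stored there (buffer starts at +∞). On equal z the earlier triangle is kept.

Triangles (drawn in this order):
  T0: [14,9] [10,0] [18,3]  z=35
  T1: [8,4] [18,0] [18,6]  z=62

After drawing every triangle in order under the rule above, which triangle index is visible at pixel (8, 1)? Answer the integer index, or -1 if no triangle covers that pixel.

T0:
  2·area = 60
  edge (14, 9)→(10, 0): d=(-4,-9) top-left  bias=+0
  edge (10, 0)→(18, 3): d=(8,3) right/bottom  bias=-1
  edge (18, 3)→(14, 9): d=(-4,6) right/bottom  bias=-1
    (5,0)@(11, 1): e=[5,5,50] → █
    (6,0)@(13, 1): e=[23,-1,38] → ·
    (5,1)@(11, 3): e=[-3,21,42] → ·
    (6,1)@(13, 3): e=[15,15,30] → █
    (7,1)@(15, 3): e=[33,9,18] → █
    (8,1)@(17, 3): e=[51,3,6] → █
    (6,2)@(13, 5): e=[7,31,22] → █
    (8,2)@(17, 5): e=[43,19,-2] → ·
    (6,3)@(13, 7): e=[-1,47,14] → ·
    (7,3)@(15, 7): e=[17,41,2] → █
    (8,3)@(17, 7): e=[35,35,-10] → ·
    (7,4)@(15, 9): e=[9,57,-6] → ·
  covered (7 px):
    · · · · · █ · · ·
    · · · · · · █ █ █
    · · · · · · █ █ ·
    · · · · · · · █ ·
    · · · · · · · · ·
T1:
  2·area = 60
  edge (8, 4)→(18, 0): d=(10,-4) top-left  bias=+0
  edge (18, 0)→(18, 6): d=(0,6) right/bottom  bias=-1
  edge (18, 6)→(8, 4): d=(-10,-2) top-left  bias=+0
    (8,0)@(17, 1): e=[6,6,48] → █
    (1,1)@(3, 3): e=[-30,90,0] → ·  [on edge]
    (5,1)@(11, 3): e=[2,42,16] → █
    (6,1)@(13, 3): e=[10,30,20] → █
    (7,1)@(15, 3): e=[18,18,24] → █
    (5,2)@(11, 5): e=[22,42,-4] → ·
    (6,2)@(13, 5): e=[30,30,0] → █  [on edge]
    (6,3)@(13, 7): e=[50,30,-20] → ·
    (7,3)@(15, 7): e=[58,18,-16] → ·
    (8,3)@(17, 7): e=[66,6,-12] → ·
  covered (8 px):
    · · · · · · · · █
    · · · · · █ █ █ █
    · · · · · · █ █ █
    · · · · · · · · ·
    · · · · · · · · ·

Z-buffer (winner per pixel, '.' = empty):
  . . . . . 0 . . 1
  . . . . . 1 0 0 0
  . . . . . . 0 0 1
  . . . . . . . 0 .
  . . . . . . . . .

Final: 0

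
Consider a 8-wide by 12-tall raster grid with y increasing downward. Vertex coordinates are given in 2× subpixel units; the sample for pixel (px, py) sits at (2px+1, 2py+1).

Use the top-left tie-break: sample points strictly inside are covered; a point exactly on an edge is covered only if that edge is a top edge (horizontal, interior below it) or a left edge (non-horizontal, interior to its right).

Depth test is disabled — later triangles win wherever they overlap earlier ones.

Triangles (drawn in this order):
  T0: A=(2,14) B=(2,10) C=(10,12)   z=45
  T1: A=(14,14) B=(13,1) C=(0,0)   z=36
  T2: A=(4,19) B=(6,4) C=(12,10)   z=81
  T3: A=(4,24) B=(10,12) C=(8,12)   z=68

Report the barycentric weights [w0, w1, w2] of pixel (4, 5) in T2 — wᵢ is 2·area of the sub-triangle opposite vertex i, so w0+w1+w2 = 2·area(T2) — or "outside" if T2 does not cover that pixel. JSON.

T0:
  2·area = 32
  edge (2, 14)→(2, 10): d=(0,-4) top-left  bias=+0
  edge (2, 10)→(10, 12): d=(8,2) right/bottom  bias=-1
  edge (10, 12)→(2, 14): d=(-8,2) right/bottom  bias=-1
    (1,5)@(3, 11): e=[4,6,22] → █
    (2,5)@(5, 11): e=[12,2,18] → █
    (3,5)@(7, 11): e=[20,-2,14] → ·
    (1,6)@(3, 13): e=[4,22,6] → █
    (3,6)@(7, 13): e=[20,14,-2] → ·
    (1,7)@(3, 15): e=[4,38,-10] → ·
    (2,7)@(5, 15): e=[12,34,-14] → ·
  covered (4 px):
    · · · · · · · ·
    · · · · · · · ·
    · · · · · · · ·
    · · · · · · · ·
    · · · · · · · ·
    · █ █ · · · · ·
    · █ █ · · · · ·
    · · · · · · · ·
    · · · · · · · ·
    · · · · · · · ·
    · · · · · · · ·
    · · · · · · · ·
T1:
  2·area = 168  (B↔C swapped to make it positive)
  edge (14, 14)→(0, 0): d=(-14,-14) top-left  bias=+0
  edge (0, 0)→(13, 1): d=(13,1) right/bottom  bias=-1
  edge (13, 1)→(14, 14): d=(1,13) right/bottom  bias=-1
    (0,0)@(1, 1): e=[0,12,156] → █  [on edge]
    (1,0)@(3, 1): e=[28,10,130] → █
    (2,0)@(5, 1): e=[56,8,104] → █
    (3,0)@(7, 1): e=[84,6,78] → █
    (4,0)@(9, 1): e=[112,4,52] → █
    (5,0)@(11, 1): e=[140,2,26] → █
    (6,0)@(13, 1): e=[168,0,0] → ·  [on edge]
    (0,1)@(1, 3): e=[-28,38,158] → ·
    (1,1)@(3, 3): e=[0,36,132] → █  [on edge]
    (6,1)@(13, 3): e=[140,26,2] → █
    (7,1)@(15, 3): e=[168,24,-24] → ·
    (1,2)@(3, 5): e=[-28,62,134] → ·
    (2,2)@(5, 5): e=[0,60,108] → █  [on edge]
    (3,3)@(7, 7): e=[0,84,84] → █  [on edge]
    (4,4)@(9, 9): e=[0,108,60] → █  [on edge]
    (5,5)@(11, 11): e=[0,132,36] → █  [on edge]
    (6,6)@(13, 13): e=[0,156,12] → █  [on edge]
    (7,7)@(15, 15): e=[0,180,-12] → ·  [on edge]
  covered (27 px):
    █ █ █ █ █ █ · ·
    · █ █ █ █ █ █ ·
    · · █ █ █ █ █ ·
    · · · █ █ █ █ ·
    · · · · █ █ █ ·
    · · · · · █ █ ·
    · · · · · · █ ·
    · · · · · · · ·
    · · · · · · · ·
    · · · · · · · ·
    · · · · · · · ·
    · · · · · · · ·
T2:
  2·area = 102
  edge (4, 19)→(6, 4): d=(2,-15) top-left  bias=+0
  edge (6, 4)→(12, 10): d=(6,6) right/bottom  bias=-1
  edge (12, 10)→(4, 19): d=(-8,9) right/bottom  bias=-1
    (1,0)@(3, 1): e=[-51,0,153] → ·  [on edge]
    (2,1)@(5, 3): e=[-17,0,119] → ·  [on edge]
    (3,2)@(7, 5): e=[17,0,85] → ·  [on edge]
    (3,3)@(7, 7): e=[21,12,69] → █
    (4,3)@(9, 7): e=[51,0,51] → ·  [on edge]
    (3,4)@(7, 9): e=[25,24,53] → █
    (4,4)@(9, 9): e=[55,12,35] → █
    (5,4)@(11, 9): e=[85,0,17] → ·  [on edge]
    (3,5)@(7, 11): e=[29,36,37] → █
    (5,5)@(11, 11): e=[89,12,1] → █
    (6,5)@(13, 11): e=[119,0,-17] → ·  [on edge]
    (2,6)@(5, 13): e=[3,60,39] → █
    (7,6)@(15, 13): e=[153,0,-51] → ·  [on edge]
  covered (12 px):
    · · · · · · · ·
    · · · · · · · ·
    · · · · · · · ·
    · · · █ · · · ·
    · · · █ █ · · ·
    · · · █ █ █ · ·
    · · █ █ █ · · ·
    · · █ █ · · · ·
    · · █ · · · · ·
    · · · · · · · ·
    · · · · · · · ·
    · · · · · · · ·
T3:
  2·area = 24  (B↔C swapped to make it positive)
  edge (4, 24)→(8, 12): d=(4,-12) top-left  bias=+0
  edge (8, 12)→(10, 12): d=(2,0) top-left  bias=+0
  edge (10, 12)→(4, 24): d=(-6,12) right/bottom  bias=-1
    (5,1)@(11, 3): e=[0,-18,42] → ·  [on edge]
    (4,4)@(9, 9): e=[0,-6,30] → ·  [on edge]
    (4,6)@(9, 13): e=[16,2,6] → █
    (5,6)@(11, 13): e=[40,2,-18] → ·
    (3,7)@(7, 15): e=[0,6,18] → █  [on edge]
    (4,7)@(9, 15): e=[24,6,-6] → ·
    (3,8)@(7, 17): e=[8,10,6] → █
    (4,8)@(9, 17): e=[32,10,-18] → ·
    (3,9)@(7, 19): e=[16,14,-6] → ·
    (2,10)@(5, 21): e=[0,18,6] → █  [on edge]
    (3,10)@(7, 21): e=[24,18,-18] → ·
    (2,11)@(5, 23): e=[8,22,-6] → ·
  covered (4 px):
    · · · · · · · ·
    · · · · · · · ·
    · · · · · · · ·
    · · · · · · · ·
    · · · · · · · ·
    · · · · · · · ·
    · · · · █ · · ·
    · · · █ · · · ·
    · · · █ · · · ·
    · · · · · · · ·
    · · █ · · · · ·
    · · · · · · · ·

Answer: [24,19,59]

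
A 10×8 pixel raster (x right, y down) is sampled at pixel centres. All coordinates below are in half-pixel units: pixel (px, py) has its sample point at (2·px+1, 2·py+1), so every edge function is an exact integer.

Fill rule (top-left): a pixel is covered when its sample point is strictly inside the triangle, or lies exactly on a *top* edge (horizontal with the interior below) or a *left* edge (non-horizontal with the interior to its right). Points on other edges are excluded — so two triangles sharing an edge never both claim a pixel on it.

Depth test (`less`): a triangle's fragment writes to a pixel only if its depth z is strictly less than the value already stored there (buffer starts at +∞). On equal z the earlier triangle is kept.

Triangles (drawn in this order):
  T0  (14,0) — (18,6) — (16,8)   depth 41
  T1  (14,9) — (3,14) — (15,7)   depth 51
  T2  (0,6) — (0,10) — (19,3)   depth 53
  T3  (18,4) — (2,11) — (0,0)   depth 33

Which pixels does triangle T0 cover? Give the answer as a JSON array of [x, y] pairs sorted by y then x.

T0:
  2·area = 20
  edge (14, 0)→(18, 6): d=(4,6) right/bottom  bias=-1
  edge (18, 6)→(16, 8): d=(-2,2) right/bottom  bias=-1
  edge (16, 8)→(14, 0): d=(-2,-8) top-left  bias=+0
    (7,1)@(15, 3): e=[6,12,2] → █
    (8,1)@(17, 3): e=[-6,8,18] → ·
    (7,2)@(15, 5): e=[14,8,-2] → ·
    (8,2)@(17, 5): e=[2,4,14] → █
    (9,2)@(19, 5): e=[-10,0,30] → ·  [on edge]
    (8,3)@(17, 7): e=[10,0,10] → ·  [on edge]
    (7,4)@(15, 9): e=[30,0,-10] → ·  [on edge]
    (6,5)@(13, 11): e=[50,0,-30] → ·  [on edge]
    (5,6)@(11, 13): e=[70,0,-50] → ·  [on edge]
    (4,7)@(9, 15): e=[90,0,-70] → ·  [on edge]
  covered (2 px):
    · · · · · · · · · ·
    · · · · · · · █ · ·
    · · · · · · · · █ ·
    · · · · · · · · · ·
    · · · · · · · · · ·
    · · · · · · · · · ·
    · · · · · · · · · ·
    · · · · · · · · · ·
T1:
  2·area = 17
  edge (14, 9)→(3, 14): d=(-11,5) right/bottom  bias=-1
  edge (3, 14)→(15, 7): d=(12,-7) top-left  bias=+0
  edge (15, 7)→(14, 9): d=(-1,2) right/bottom  bias=-1
    (8,1)@(17, 3): e=[51,-34,0] → ·  [on edge]
    (7,3)@(15, 7): e=[17,0,0] → ·  [on edge]
    (6,4)@(13, 9): e=[5,10,2] → █
    (7,4)@(15, 9): e=[-5,24,-2] → ·
    (4,5)@(9, 11): e=[3,6,8] → █
    (5,5)@(11, 11): e=[-7,20,4] → ·
    (6,5)@(13, 11): e=[-17,34,0] → ·  [on edge]
    (2,6)@(5, 13): e=[1,2,14] → █
    (3,6)@(7, 13): e=[-9,16,10] → ·
    (4,6)@(9, 13): e=[-19,30,6] → ·
    (2,7)@(5, 15): e=[-21,26,12] → ·
    (5,7)@(11, 15): e=[-51,68,0] → ·  [on edge]
  covered (3 px):
    · · · · · · · · · ·
    · · · · · · · · · ·
    · · · · · · · · · ·
    · · · · · · · · · ·
    · · · · · · █ · · ·
    · · · · █ · · · · ·
    · · █ · · · · · · ·
    · · · · · · · · · ·
T2:
  2·area = 76  (B↔C swapped to make it positive)
  edge (0, 6)→(19, 3): d=(19,-3) top-left  bias=+0
  edge (19, 3)→(0, 10): d=(-19,7) right/bottom  bias=-1
  edge (0, 10)→(0, 6): d=(0,-4) top-left  bias=+0
    (9,1)@(19, 3): e=[0,0,76] → ·  [on edge]
    (3,2)@(7, 5): e=[2,46,28] → █
    (4,2)@(9, 5): e=[8,32,36] → █
    (5,2)@(11, 5): e=[14,18,44] → █
    (6,2)@(13, 5): e=[20,4,52] → █
    (7,2)@(15, 5): e=[26,-10,60] → ·
    (0,3)@(1, 7): e=[22,50,4] → █
    (1,3)@(3, 7): e=[28,36,12] → █
    (2,3)@(5, 7): e=[34,22,20] → █
    (4,3)@(9, 7): e=[46,-6,36] → ·
    (5,3)@(11, 7): e=[52,-20,44] → ·
    (6,3)@(13, 7): e=[58,-34,52] → ·
  covered (9 px):
    · · · · · · · · · ·
    · · · · · · · · · ·
    · · · █ █ █ █ · · ·
    █ █ █ █ · · · · · ·
    █ · · · · · · · · ·
    · · · · · · · · · ·
    · · · · · · · · · ·
    · · · · · · · · · ·
T3:
  2·area = 190
  edge (18, 4)→(2, 11): d=(-16,7) right/bottom  bias=-1
  edge (2, 11)→(0, 0): d=(-2,-11) top-left  bias=+0
  edge (0, 0)→(18, 4): d=(18,4) right/bottom  bias=-1
    (0,0)@(1, 1): e=[167,9,14] → █
    (1,0)@(3, 1): e=[153,31,6] → █
    (2,0)@(5, 1): e=[139,53,-2] → ·
    (0,1)@(1, 3): e=[135,5,50] → █
    (2,1)@(5, 3): e=[107,49,34] → █
    (3,1)@(7, 3): e=[93,71,26] → █
    (4,1)@(9, 3): e=[79,93,18] → █
    (5,1)@(11, 3): e=[65,115,10] → █
    (6,1)@(13, 3): e=[51,137,2] → █
    (7,1)@(15, 3): e=[37,159,-6] → ·
    (0,2)@(1, 5): e=[103,1,86] → █
    (7,2)@(15, 5): e=[5,155,30] → █
  covered (24 px):
    █ █ · · · · · · · ·
    █ █ █ █ █ █ █ · · ·
    █ █ █ █ █ █ █ █ · ·
    · █ █ █ █ █ · · · ·
    · █ █ · · · · · · ·
    · · · · · · · · · ·
    · · · · · · · · · ·
    · · · · · · · · · ·

Result: [[7,1],[8,2]]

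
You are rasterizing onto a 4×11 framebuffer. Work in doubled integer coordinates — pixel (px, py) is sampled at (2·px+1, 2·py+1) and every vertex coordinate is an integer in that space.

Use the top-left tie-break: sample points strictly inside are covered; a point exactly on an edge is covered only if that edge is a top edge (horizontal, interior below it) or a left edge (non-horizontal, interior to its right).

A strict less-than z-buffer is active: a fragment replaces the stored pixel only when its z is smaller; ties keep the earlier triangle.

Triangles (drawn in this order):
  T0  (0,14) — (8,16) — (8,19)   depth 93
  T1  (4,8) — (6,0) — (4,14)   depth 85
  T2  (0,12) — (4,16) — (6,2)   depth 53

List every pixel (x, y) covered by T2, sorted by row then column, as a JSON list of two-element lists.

T0:
  2·area = 24
  edge (0, 14)→(8, 16): d=(8,2) right/bottom  bias=-1
  edge (8, 16)→(8, 19): d=(0,3) right/bottom  bias=-1
  edge (8, 19)→(0, 14): d=(-8,-5) top-left  bias=+0
    (1,7)@(3, 15): e=[2,15,7] → █
    (2,7)@(5, 15): e=[-2,9,17] → ·
    (1,8)@(3, 17): e=[18,15,-9] → ·
    (2,8)@(5, 17): e=[14,9,1] → █
    (3,8)@(7, 17): e=[10,3,11] → █
    (2,9)@(5, 19): e=[30,9,-15] → ·
    (3,9)@(7, 19): e=[26,3,-5] → ·
  covered (3 px):
    · · · ·
    · · · ·
    · · · ·
    · · · ·
    · · · ·
    · · · ·
    · · · ·
    · █ · ·
    · · █ █
    · · · ·
    · · · ·
T1:
  2·area = 12
  edge (4, 8)→(6, 0): d=(2,-8) top-left  bias=+0
  edge (6, 0)→(4, 14): d=(-2,14) right/bottom  bias=-1
  edge (4, 14)→(4, 8): d=(0,-6) top-left  bias=+0
    (2,2)@(5, 5): e=[2,4,6] → █
    (3,2)@(7, 5): e=[18,-24,18] → ·
    (2,3)@(5, 7): e=[6,0,6] → ·  [on edge]
    (1,10)@(3, 21): e=[18,0,-6] → ·  [on edge]
  covered (1 px):
    · · · ·
    · · · ·
    · · █ ·
    · · · ·
    · · · ·
    · · · ·
    · · · ·
    · · · ·
    · · · ·
    · · · ·
    · · · ·
T2:
  2·area = 64  (B↔C swapped to make it positive)
  edge (0, 12)→(6, 2): d=(6,-10) top-left  bias=+0
  edge (6, 2)→(4, 16): d=(-2,14) right/bottom  bias=-1
  edge (4, 16)→(0, 12): d=(-4,-4) top-left  bias=+0
    (2,2)@(5, 5): e=[8,8,48] → █
    (3,2)@(7, 5): e=[28,-20,56] → ·
    (1,3)@(3, 7): e=[0,32,32] → █  [on edge]
    (3,3)@(7, 7): e=[40,-24,48] → ·
    (1,4)@(3, 9): e=[12,28,24] → █
    (2,4)@(5, 9): e=[32,0,32] → ·  [on edge]
    (0,5)@(1, 11): e=[4,52,8] → █
    (2,5)@(5, 11): e=[44,-4,24] → ·
    (0,6)@(1, 13): e=[16,48,0] → █  [on edge]
    (2,6)@(5, 13): e=[56,-8,16] → ·
    (0,7)@(1, 15): e=[28,44,-8] → ·
    (1,7)@(3, 15): e=[48,16,0] → █  [on edge]
    (2,8)@(5, 17): e=[80,-16,0] → ·  [on edge]
    (3,9)@(7, 19): e=[112,-48,0] → ·  [on edge]
  covered (9 px):
    · · · ·
    · · · ·
    · · █ ·
    · █ █ ·
    · █ · ·
    █ █ · ·
    █ █ · ·
    · █ · ·
    · · · ·
    · · · ·
    · · · ·

Answer: [[2,2],[1,3],[2,3],[1,4],[0,5],[1,5],[0,6],[1,6],[1,7]]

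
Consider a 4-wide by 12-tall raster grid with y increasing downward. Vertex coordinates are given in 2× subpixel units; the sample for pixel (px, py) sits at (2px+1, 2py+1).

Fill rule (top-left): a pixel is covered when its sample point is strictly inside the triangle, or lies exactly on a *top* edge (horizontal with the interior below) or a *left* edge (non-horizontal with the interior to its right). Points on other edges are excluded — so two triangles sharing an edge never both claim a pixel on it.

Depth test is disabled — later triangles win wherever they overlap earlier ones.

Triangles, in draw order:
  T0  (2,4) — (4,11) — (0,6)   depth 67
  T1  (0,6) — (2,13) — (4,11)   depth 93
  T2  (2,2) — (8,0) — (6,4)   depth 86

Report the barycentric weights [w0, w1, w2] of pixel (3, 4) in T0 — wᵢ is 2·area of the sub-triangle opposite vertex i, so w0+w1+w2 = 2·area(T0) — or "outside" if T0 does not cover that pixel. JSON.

T0:
  2·area = 18
  edge (2, 4)→(4, 11): d=(2,7) right/bottom  bias=-1
  edge (4, 11)→(0, 6): d=(-4,-5) top-left  bias=+0
  edge (0, 6)→(2, 4): d=(2,-2) top-left  bias=+0
    (2,0)@(5, 1): e=[-27,45,0] → ·  [on edge]
    (1,1)@(3, 3): e=[-9,27,0] → ·  [on edge]
    (0,2)@(1, 5): e=[9,9,0] → █  [on edge]
    (1,2)@(3, 5): e=[-5,19,4] → ·
    (0,3)@(1, 7): e=[13,1,4] → █
    (1,3)@(3, 7): e=[-1,11,8] → ·
    (0,4)@(1, 9): e=[17,-7,8] → ·
    (1,4)@(3, 9): e=[3,3,12] → █
    (2,4)@(5, 9): e=[-11,13,16] → ·
    (1,5)@(3, 11): e=[7,-5,16] → ·
  covered (3 px):
    · · · ·
    · · · ·
    █ · · ·
    █ · · ·
    · █ · ·
    · · · ·
    · · · ·
    · · · ·
    · · · ·
    · · · ·
    · · · ·
    · · · ·
T1:
  2·area = 18  (B↔C swapped to make it positive)
  edge (0, 6)→(4, 11): d=(4,5) right/bottom  bias=-1
  edge (4, 11)→(2, 13): d=(-2,2) right/bottom  bias=-1
  edge (2, 13)→(0, 6): d=(-2,-7) top-left  bias=+0
    (0,4)@(1, 9): e=[7,10,1] → █
    (1,4)@(3, 9): e=[-3,6,15] → ·
    (0,5)@(1, 11): e=[15,6,-3] → ·
    (1,5)@(3, 11): e=[5,2,11] → █
    (2,5)@(5, 11): e=[-5,-2,25] → ·
    (1,6)@(3, 13): e=[13,-2,7] → ·
  covered (2 px):
    · · · ·
    · · · ·
    · · · ·
    · · · ·
    █ · · ·
    · █ · ·
    · · · ·
    · · · ·
    · · · ·
    · · · ·
    · · · ·
    · · · ·
T2:
  2·area = 20
  edge (2, 2)→(8, 0): d=(6,-2) top-left  bias=+0
  edge (8, 0)→(6, 4): d=(-2,4) right/bottom  bias=-1
  edge (6, 4)→(2, 2): d=(-4,-2) top-left  bias=+0
    (2,0)@(5, 1): e=[0,10,10] → █  [on edge]
    (3,0)@(7, 1): e=[4,2,14] → █
    (2,1)@(5, 3): e=[12,6,2] → █
    (3,1)@(7, 3): e=[16,-2,6] → ·
    (2,2)@(5, 5): e=[24,2,-6] → ·
  covered (3 px):
    · · █ █
    · · █ ·
    · · · ·
    · · · ·
    · · · ·
    · · · ·
    · · · ·
    · · · ·
    · · · ·
    · · · ·
    · · · ·
    · · · ·

Final: "outside"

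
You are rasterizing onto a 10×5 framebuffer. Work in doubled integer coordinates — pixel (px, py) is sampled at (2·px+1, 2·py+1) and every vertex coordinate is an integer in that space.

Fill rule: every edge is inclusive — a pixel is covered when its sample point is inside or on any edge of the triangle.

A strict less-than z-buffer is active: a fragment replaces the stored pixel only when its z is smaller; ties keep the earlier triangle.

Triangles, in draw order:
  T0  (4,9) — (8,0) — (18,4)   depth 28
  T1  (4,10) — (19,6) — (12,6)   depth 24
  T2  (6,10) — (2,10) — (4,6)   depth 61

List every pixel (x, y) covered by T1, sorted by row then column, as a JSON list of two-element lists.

T0:
  2·area = 106
  edge (4, 9)→(8, 0): d=(4,-9) inclusive
  edge (8, 0)→(18, 4): d=(10,4) inclusive
  edge (18, 4)→(4, 9): d=(-14,5) inclusive
    (4,0)@(9, 1): e=[13,6,87] → X
    (5,0)@(11, 1): e=[31,-2,77] → .
    (3,1)@(7, 3): e=[3,34,69] → X
    (5,1)@(11, 3): e=[39,18,49] → X
    (6,1)@(13, 3): e=[57,10,39] → X
    (7,1)@(15, 3): e=[75,2,29] → X
    (8,1)@(17, 3): e=[93,-6,19] → .
    (3,2)@(7, 5): e=[11,54,41] → X
    (8,2)@(17, 5): e=[101,14,-9] → .
    (2,3)@(5, 7): e=[1,82,23] → X
    (5,3)@(11, 7): e=[55,58,-7] → .
    (6,3)@(13, 7): e=[73,50,-17] → .
  covered (14 px):
    . . . . X . . . . .
    . . . X X X X X . .
    . . . X X X X X . .
    . . X X X . . . . .
    . . . . . . . . . .
T1:
  2·area = 28  (B↔C swapped to make it positive)
  edge (4, 10)→(12, 6): d=(8,-4) inclusive
  edge (12, 6)→(19, 6): d=(7,0) inclusive
  edge (19, 6)→(4, 10): d=(-15,4) inclusive
    (5,3)@(11, 7): e=[4,7,17] → X
    (6,3)@(13, 7): e=[12,7,9] → X
    (7,3)@(15, 7): e=[20,7,1] → X
    (8,3)@(17, 7): e=[28,7,-7] → .
    (3,4)@(7, 9): e=[4,21,3] → X
    (4,4)@(9, 9): e=[12,21,-5] → .
    (5,4)@(11, 9): e=[20,21,-13] → .
    (6,4)@(13, 9): e=[28,21,-21] → .
    (7,4)@(15, 9): e=[36,21,-29] → .
  covered (4 px):
    . . . . . . . . . .
    . . . . . . . . . .
    . . . . . . . . . .
    . . . . . X X X . .
    . . . X . . . . . .
T2:
  2·area = 16
  edge (6, 10)→(2, 10): d=(-4,0) inclusive
  edge (2, 10)→(4, 6): d=(2,-4) inclusive
  edge (4, 6)→(6, 10): d=(2,4) inclusive
    (1,4)@(3, 9): e=[4,2,10] → X
    (2,4)@(5, 9): e=[4,10,2] → X
    (3,4)@(7, 9): e=[4,18,-6] → .
  covered (2 px):
    . . . . . . . . . .
    . . . . . . . . . .
    . . . . . . . . . .
    . . . . . . . . . .
    . X X . . . . . . .

Result: [[5,3],[6,3],[7,3],[3,4]]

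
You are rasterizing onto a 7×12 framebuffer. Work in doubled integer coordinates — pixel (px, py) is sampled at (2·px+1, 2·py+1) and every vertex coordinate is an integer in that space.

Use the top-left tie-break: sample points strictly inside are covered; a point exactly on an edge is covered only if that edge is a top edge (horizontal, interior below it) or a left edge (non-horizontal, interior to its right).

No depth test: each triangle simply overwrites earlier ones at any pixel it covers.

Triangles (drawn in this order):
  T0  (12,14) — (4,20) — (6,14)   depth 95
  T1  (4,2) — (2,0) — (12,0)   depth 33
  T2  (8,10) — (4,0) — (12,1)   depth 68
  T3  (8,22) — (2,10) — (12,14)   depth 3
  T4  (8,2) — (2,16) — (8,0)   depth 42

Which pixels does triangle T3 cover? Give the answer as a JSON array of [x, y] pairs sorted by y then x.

T0:
  2·area = 36
  edge (12, 14)→(4, 20): d=(-8,6) right/bottom  bias=-1
  edge (4, 20)→(6, 14): d=(2,-6) top-left  bias=+0
  edge (6, 14)→(12, 14): d=(6,0) top-left  bias=+0
    (4,2)@(9, 5): e=[90,0,-54] → ·  [on edge]
    (3,5)@(7, 11): e=[54,0,-18] → ·  [on edge]
    (3,7)@(7, 15): e=[22,8,6] → #
    (4,7)@(9, 15): e=[10,20,6] → #
    (5,7)@(11, 15): e=[-2,32,6] → ·
    (2,8)@(5, 17): e=[18,0,18] → #  [on edge]
    (4,8)@(9, 17): e=[-6,24,18] → ·
    (2,9)@(5, 19): e=[2,4,30] → #
    (3,9)@(7, 19): e=[-10,16,30] → ·
    (2,10)@(5, 21): e=[-14,8,42] → ·
    (1,11)@(3, 23): e=[-18,0,54] → ·  [on edge]
  covered (5 px):
    · · · · · · ·
    · · · · · · ·
    · · · · · · ·
    · · · · · · ·
    · · · · · · ·
    · · · · · · ·
    · · · · · · ·
    · · · # # · ·
    · · # # · · ·
    · · # · · · ·
    · · · · · · ·
    · · · · · · ·
T1:
  2·area = 20
  edge (4, 2)→(2, 0): d=(-2,-2) top-left  bias=+0
  edge (2, 0)→(12, 0): d=(10,0) top-left  bias=+0
  edge (12, 0)→(4, 2): d=(-8,2) right/bottom  bias=-1
    (1,0)@(3, 1): e=[0,10,10] → #  [on edge]
    (2,0)@(5, 1): e=[4,10,6] → #
    (3,0)@(7, 1): e=[8,10,2] → #
    (4,0)@(9, 1): e=[12,10,-2] → ·
    (1,1)@(3, 3): e=[-4,30,-6] → ·
    (2,1)@(5, 3): e=[0,30,-10] → ·  [on edge]
    (3,1)@(7, 3): e=[4,30,-14] → ·
    (3,2)@(7, 5): e=[0,50,-30] → ·  [on edge]
    (4,3)@(9, 7): e=[0,70,-50] → ·  [on edge]
    (5,4)@(11, 9): e=[0,90,-70] → ·  [on edge]
    (6,5)@(13, 11): e=[0,110,-90] → ·  [on edge]
  covered (3 px):
    · # # # · · ·
    · · · · · · ·
    · · · · · · ·
    · · · · · · ·
    · · · · · · ·
    · · · · · · ·
    · · · · · · ·
    · · · · · · ·
    · · · · · · ·
    · · · · · · ·
    · · · · · · ·
    · · · · · · ·
T2:
  2·area = 76
  edge (8, 10)→(4, 0): d=(-4,-10) top-left  bias=+0
  edge (4, 0)→(12, 1): d=(8,1) right/bottom  bias=-1
  edge (12, 1)→(8, 10): d=(-4,9) right/bottom  bias=-1
    (2,0)@(5, 1): e=[6,7,63] → #
    (3,0)@(7, 1): e=[26,5,45] → #
    (4,0)@(9, 1): e=[46,3,27] → #
    (5,0)@(11, 1): e=[66,1,9] → #
    (6,0)@(13, 1): e=[86,-1,-9] → ·
    (2,1)@(5, 3): e=[-2,23,55] → ·
    (3,1)@(7, 3): e=[18,21,37] → #
    (6,1)@(13, 3): e=[78,15,-17] → ·
    (3,2)@(7, 5): e=[10,37,29] → #
    (5,2)@(11, 5): e=[50,33,-7] → ·
    (3,3)@(7, 7): e=[2,53,21] → #
    (5,3)@(11, 7): e=[42,49,-15] → ·
  covered (11 px):
    · · # # # # ·
    · · · # # # ·
    · · · # # · ·
    · · · # # · ·
    · · · · · · ·
    · · · · · · ·
    · · · · · · ·
    · · · · · · ·
    · · · · · · ·
    · · · · · · ·
    · · · · · · ·
    · · · · · · ·
T3:
  2·area = 96
  edge (8, 22)→(2, 10): d=(-6,-12) top-left  bias=+0
  edge (2, 10)→(12, 14): d=(10,4) right/bottom  bias=-1
  edge (12, 14)→(8, 22): d=(-4,8) right/bottom  bias=-1
    (1,5)@(3, 11): e=[6,6,84] → #
    (2,5)@(5, 11): e=[30,-2,68] → ·
    (1,6)@(3, 13): e=[-6,26,76] → ·
    (2,6)@(5, 13): e=[18,18,60] → #
    (3,6)@(7, 13): e=[42,10,44] → #
    (4,6)@(9, 13): e=[66,2,28] → #
    (5,6)@(11, 13): e=[90,-6,12] → ·
    (2,7)@(5, 15): e=[6,38,52] → #
    (5,7)@(11, 15): e=[78,14,4] → #
    (6,7)@(13, 15): e=[102,6,-12] → ·
    (2,8)@(5, 17): e=[-6,58,44] → ·
    (3,8)@(7, 17): e=[18,50,28] → #
  covered (12 px):
    · · · · · · ·
    · · · · · · ·
    · · · · · · ·
    · · · · · · ·
    · · · · · · ·
    · # · · · · ·
    · · # # # · ·
    · · # # # # ·
    · · · # # · ·
    · · · # # · ·
    · · · · · · ·
    · · · · · · ·
T4:
  2·area = 12
  edge (8, 2)→(2, 16): d=(-6,14) right/bottom  bias=-1
  edge (2, 16)→(8, 0): d=(6,-16) top-left  bias=+0
  edge (8, 0)→(8, 2): d=(0,2) right/bottom  bias=-1
    (3,1)@(7, 3): e=[8,2,2] → #
    (4,1)@(9, 3): e=[-20,34,-2] → ·
    (3,2)@(7, 5): e=[-4,14,2] → ·
    (2,4)@(5, 9): e=[0,6,6] → ·  [on edge]
  covered (1 px):
    · · · · · · ·
    · · · # · · ·
    · · · · · · ·
    · · · · · · ·
    · · · · · · ·
    · · · · · · ·
    · · · · · · ·
    · · · · · · ·
    · · · · · · ·
    · · · · · · ·
    · · · · · · ·
    · · · · · · ·

Final: [[1,5],[2,6],[3,6],[4,6],[2,7],[3,7],[4,7],[5,7],[3,8],[4,8],[3,9],[4,9]]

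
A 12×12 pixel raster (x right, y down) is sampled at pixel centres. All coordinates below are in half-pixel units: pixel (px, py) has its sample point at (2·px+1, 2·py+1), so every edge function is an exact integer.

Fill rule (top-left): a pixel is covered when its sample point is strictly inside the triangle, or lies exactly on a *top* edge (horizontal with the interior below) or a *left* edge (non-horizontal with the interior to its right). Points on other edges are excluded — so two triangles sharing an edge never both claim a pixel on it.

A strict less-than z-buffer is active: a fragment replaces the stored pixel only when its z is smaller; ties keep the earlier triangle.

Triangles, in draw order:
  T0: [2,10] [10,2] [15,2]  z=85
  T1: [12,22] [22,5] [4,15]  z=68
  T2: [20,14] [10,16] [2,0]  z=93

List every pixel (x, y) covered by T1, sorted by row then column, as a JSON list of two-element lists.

T0:
  2·area = 40
  edge (2, 10)→(10, 2): d=(8,-8) top-left  bias=+0
  edge (10, 2)→(15, 2): d=(5,0) top-left  bias=+0
  edge (15, 2)→(2, 10): d=(-13,8) right/bottom  bias=-1
    (5,0)@(11, 1): e=[0,-5,45] → ·  [on edge]
    (4,1)@(9, 3): e=[0,5,35] → █  [on edge]
    (5,1)@(11, 3): e=[16,5,19] → █
    (6,1)@(13, 3): e=[32,5,3] → █
    (7,1)@(15, 3): e=[48,5,-13] → ·
    (3,2)@(7, 5): e=[0,15,25] → █  [on edge]
    (5,2)@(11, 5): e=[32,15,-7] → ·
    (6,2)@(13, 5): e=[48,15,-23] → ·
    (2,3)@(5, 7): e=[0,25,15] → █  [on edge]
    (3,3)@(7, 7): e=[16,25,-1] → ·
    (4,3)@(9, 7): e=[32,25,-17] → ·
    (1,4)@(3, 9): e=[0,35,5] → █  [on edge]
    (0,5)@(1, 11): e=[0,45,-5] → ·  [on edge]
  covered (7 px):
    · · · · · · · · · · · ·
    · · · · █ █ █ · · · · ·
    · · · █ █ · · · · · · ·
    · · █ · · · · · · · · ·
    · █ · · · · · · · · · ·
    · · · · · · · · · · · ·
    · · · · · · · · · · · ·
    · · · · · · · · · · · ·
    · · · · · · · · · · · ·
    · · · · · · · · · · · ·
    · · · · · · · · · · · ·
    · · · · · · · · · · · ·
T1:
  2·area = 206  (B↔C swapped to make it positive)
  edge (12, 22)→(4, 15): d=(-8,-7) top-left  bias=+0
  edge (4, 15)→(22, 5): d=(18,-10) top-left  bias=+0
  edge (22, 5)→(12, 22): d=(-10,17) right/bottom  bias=-1
    (9,3)@(19, 7): e=[169,6,31] → █
    (10,3)@(21, 7): e=[183,26,-3] → ·
    (7,4)@(15, 9): e=[125,2,79] → █
    (8,4)@(17, 9): e=[139,22,45] → █
    (10,4)@(21, 9): e=[167,62,-23] → ·
    (6,5)@(13, 11): e=[95,18,93] → █
    (9,5)@(19, 11): e=[137,78,-9] → ·
    (4,6)@(9, 13): e=[51,14,141] → █
    (5,6)@(11, 13): e=[65,34,107] → █
    (9,6)@(19, 13): e=[121,114,-29] → ·
    (2,7)@(5, 15): e=[7,10,189] → █
    (3,7)@(7, 15): e=[21,30,155] → █
  covered (26 px):
    · · · · · · · · · · · ·
    · · · · · · · · · · · ·
    · · · · · · · · · · · ·
    · · · · · · · · · █ · ·
    · · · · · · · █ █ █ · ·
    · · · · · · █ █ █ · · ·
    · · · · █ █ █ █ █ · · ·
    · · █ █ █ █ █ █ · · · ·
    · · · █ █ █ █ · · · · ·
    · · · · █ █ █ · · · · ·
    · · · · · █ · · · · · ·
    · · · · · · · · · · · ·
T2:
  2·area = 176
  edge (20, 14)→(10, 16): d=(-10,2) right/bottom  bias=-1
  edge (10, 16)→(2, 0): d=(-8,-16) top-left  bias=+0
  edge (2, 0)→(20, 14): d=(18,14) right/bottom  bias=-1
    (1,0)@(3, 1): e=[164,8,4] → █
    (2,0)@(5, 1): e=[160,40,-24] → ·
    (1,1)@(3, 3): e=[144,-8,40] → ·
    (2,1)@(5, 3): e=[140,24,12] → █
    (3,1)@(7, 3): e=[136,56,-16] → ·
    (2,2)@(5, 5): e=[120,8,48] → █
    (3,2)@(7, 5): e=[116,40,20] → █
    (4,2)@(9, 5): e=[112,72,-8] → ·
    (2,3)@(5, 7): e=[100,-8,84] → ·
    (3,3)@(7, 7): e=[96,24,56] → █
    (4,3)@(9, 7): e=[92,56,28] → █
    (5,3)@(11, 7): e=[88,88,0] → ·  [on edge]
    (7,7)@(15, 15): e=[0,88,88] → ·  [on edge]
    (2,8)@(5, 17): e=[0,-88,264] → ·  [on edge]
  covered (21 px):
    · █ · · · · · · · · · ·
    · · █ · · · · · · · · ·
    · · █ █ · · · · · · · ·
    · · · █ █ · · · · · · ·
    · · · █ █ █ █ · · · · ·
    · · · · █ █ █ █ · · · ·
    · · · · █ █ █ █ █ · · ·
    · · · · · █ █ · · · · ·
    · · · · · · · · · · · ·
    · · · · · · · · · · · ·
    · · · · · · · · · · · ·
    · · · · · · · · · · · ·

Answer: [[9,3],[7,4],[8,4],[9,4],[6,5],[7,5],[8,5],[4,6],[5,6],[6,6],[7,6],[8,6],[2,7],[3,7],[4,7],[5,7],[6,7],[7,7],[3,8],[4,8],[5,8],[6,8],[4,9],[5,9],[6,9],[5,10]]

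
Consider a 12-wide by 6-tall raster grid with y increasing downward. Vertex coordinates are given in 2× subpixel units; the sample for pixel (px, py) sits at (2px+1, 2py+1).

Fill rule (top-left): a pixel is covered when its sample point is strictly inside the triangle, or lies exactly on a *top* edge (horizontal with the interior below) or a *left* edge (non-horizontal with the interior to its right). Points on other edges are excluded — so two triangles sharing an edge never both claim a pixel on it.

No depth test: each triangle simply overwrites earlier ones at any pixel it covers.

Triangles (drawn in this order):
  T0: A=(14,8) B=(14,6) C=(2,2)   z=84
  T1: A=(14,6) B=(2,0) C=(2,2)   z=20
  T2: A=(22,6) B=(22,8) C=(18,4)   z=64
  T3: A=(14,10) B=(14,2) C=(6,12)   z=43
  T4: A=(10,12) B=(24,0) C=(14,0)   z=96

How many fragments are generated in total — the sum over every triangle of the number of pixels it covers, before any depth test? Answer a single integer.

T0:
  2·area = 24  (B↔C swapped to make it positive)
  edge (14, 8)→(2, 2): d=(-12,-6) top-left  bias=+0
  edge (2, 2)→(14, 6): d=(12,4) right/bottom  bias=-1
  edge (14, 6)→(14, 8): d=(0,2) right/bottom  bias=-1
    (2,1)@(5, 3): e=[6,0,18] → .  [on edge]
    (4,2)@(9, 5): e=[6,8,10] → X
    (5,2)@(11, 5): e=[18,0,6] → .  [on edge]
    (4,3)@(9, 7): e=[-18,32,10] → .
    (6,3)@(13, 7): e=[6,16,2] → X
    (7,3)@(15, 7): e=[18,8,-2] → .
    (8,3)@(17, 7): e=[30,0,-6] → .  [on edge]
    (6,4)@(13, 9): e=[-18,40,2] → .
    (11,4)@(23, 9): e=[42,0,-18] → .  [on edge]
  covered (2 px):
    . . . . . . . . . . . .
    . . . . . . . . . . . .
    . . . . X . . . . . . .
    . . . . . . X . . . . .
    . . . . . . . . . . . .
    . . . . . . . . . . . .
T1:
  2·area = 24  (B↔C swapped to make it positive)
  edge (14, 6)→(2, 2): d=(-12,-4) top-left  bias=+0
  edge (2, 2)→(2, 0): d=(0,-2) top-left  bias=+0
  edge (2, 0)→(14, 6): d=(12,6) right/bottom  bias=-1
    (1,0)@(3, 1): e=[16,2,6] → X
    (2,0)@(5, 1): e=[24,6,-6] → .
    (1,1)@(3, 3): e=[-8,2,30] → .
    (2,1)@(5, 3): e=[0,6,18] → X  [on edge]
    (3,1)@(7, 3): e=[8,10,6] → X
    (4,1)@(9, 3): e=[16,14,-6] → .
    (2,2)@(5, 5): e=[-24,6,42] → .
    (3,2)@(7, 5): e=[-16,10,30] → .
    (5,2)@(11, 5): e=[0,18,6] → X  [on edge]
    (6,2)@(13, 5): e=[8,22,-6] → .
    (5,3)@(11, 7): e=[-24,18,30] → .
    (8,3)@(17, 7): e=[0,30,-6] → .  [on edge]
    (11,4)@(23, 9): e=[0,42,-18] → .  [on edge]
  covered (4 px):
    . X . . . . . . . . . .
    . . X X . . . . . . . .
    . . . . . X . . . . . .
    . . . . . . . . . . . .
    . . . . . . . . . . . .
    . . . . . . . . . . . .
T2:
  2·area = 8
  edge (22, 6)→(22, 8): d=(0,2) right/bottom  bias=-1
  edge (22, 8)→(18, 4): d=(-4,-4) top-left  bias=+0
  edge (18, 4)→(22, 6): d=(4,2) right/bottom  bias=-1
    (7,0)@(15, 1): e=[14,0,-6] → .  [on edge]
    (8,1)@(17, 3): e=[10,0,-2] → .  [on edge]
    (9,2)@(19, 5): e=[6,0,2] → X  [on edge]
    (10,2)@(21, 5): e=[2,8,-2] → .
    (9,3)@(19, 7): e=[6,-8,10] → .
    (10,3)@(21, 7): e=[2,0,6] → X  [on edge]
    (11,3)@(23, 7): e=[-2,8,2] → .
    (10,4)@(21, 9): e=[2,-8,14] → .
    (11,4)@(23, 9): e=[-2,0,10] → .  [on edge]
  covered (2 px):
    . . . . . . . . . . . .
    . . . . . . . . . . . .
    . . . . . . . . . X . .
    . . . . . . . . . . X .
    . . . . . . . . . . . .
    . . . . . . . . . . . .
T3:
  2·area = 64  (B↔C swapped to make it positive)
  edge (14, 10)→(6, 12): d=(-8,2) right/bottom  bias=-1
  edge (6, 12)→(14, 2): d=(8,-10) top-left  bias=+0
  edge (14, 2)→(14, 10): d=(0,8) right/bottom  bias=-1
    (6,2)@(13, 5): e=[42,14,8] → X
    (7,2)@(15, 5): e=[38,34,-8] → .
    (5,3)@(11, 7): e=[30,10,24] → X
    (7,3)@(15, 7): e=[22,50,-8] → .
    (4,4)@(9, 9): e=[18,6,40] → X
    (7,4)@(15, 9): e=[6,66,-8] → .
    (3,5)@(7, 11): e=[6,2,56] → X
    (5,5)@(11, 11): e=[-2,42,24] → .
    (6,5)@(13, 11): e=[-6,62,8] → .
  covered (8 px):
    . . . . . . . . . . . .
    . . . . . . . . . . . .
    . . . . . . X . . . . .
    . . . . . X X . . . . .
    . . . . X X X . . . . .
    . . . X X . . . . . . .
T4:
  2·area = 120  (B↔C swapped to make it positive)
  edge (10, 12)→(14, 0): d=(4,-12) top-left  bias=+0
  edge (14, 0)→(24, 0): d=(10,0) top-left  bias=+0
  edge (24, 0)→(10, 12): d=(-14,12) right/bottom  bias=-1
    (7,0)@(15, 1): e=[16,10,94] → X
    (8,0)@(17, 1): e=[40,10,70] → X
    (9,0)@(19, 1): e=[64,10,46] → X
    (10,0)@(21, 1): e=[88,10,22] → X
    (11,0)@(23, 1): e=[112,10,-2] → .
    (6,1)@(13, 3): e=[0,30,90] → X  [on edge]
    (10,1)@(21, 3): e=[96,30,-6] → .
    (6,2)@(13, 5): e=[8,50,62] → X
    (9,2)@(19, 5): e=[80,50,-10] → .
    (6,3)@(13, 7): e=[16,70,34] → X
    (8,3)@(17, 7): e=[64,70,-14] → .
    (5,4)@(11, 9): e=[0,90,30] → X  [on edge]
  covered (16 px):
    . . . . . . . X X X X .
    . . . . . . X X X X . .
    . . . . . . X X X . . .
    . . . . . . X X . . . .
    . . . . . X X . . . . .
    . . . . . X . . . . . .

Answer: 32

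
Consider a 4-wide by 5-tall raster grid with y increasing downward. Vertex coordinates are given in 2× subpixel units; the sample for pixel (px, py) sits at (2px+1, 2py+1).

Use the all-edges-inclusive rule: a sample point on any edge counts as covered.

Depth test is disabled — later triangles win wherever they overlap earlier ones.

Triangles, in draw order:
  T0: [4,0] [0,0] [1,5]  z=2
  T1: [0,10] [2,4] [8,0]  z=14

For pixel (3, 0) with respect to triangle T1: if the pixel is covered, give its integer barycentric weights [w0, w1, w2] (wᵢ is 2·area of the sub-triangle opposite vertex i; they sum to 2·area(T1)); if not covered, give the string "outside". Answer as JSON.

T0:
  2·area = 20  (B↔C swapped to make it positive)
  edge (4, 0)→(1, 5): d=(-3,5) inclusive
  edge (1, 5)→(0, 0): d=(-1,-5) inclusive
  edge (0, 0)→(4, 0): d=(4,0) inclusive
    (0,0)@(1, 1): e=[12,4,4] → X
    (1,0)@(3, 1): e=[2,14,4] → X
    (2,0)@(5, 1): e=[-8,24,4] → .
    (0,1)@(1, 3): e=[6,2,12] → X
    (1,1)@(3, 3): e=[-4,12,12] → .
    (0,2)@(1, 5): e=[0,0,20] → X  [on edge]
    (1,2)@(3, 5): e=[-10,10,20] → .
    (0,3)@(1, 7): e=[-6,-2,28] → .
  covered (4 px):
    X X . .
    X . . .
    X . . .
    . . . .
    . . . .
T1:
  2·area = 28
  edge (0, 10)→(2, 4): d=(2,-6) inclusive
  edge (2, 4)→(8, 0): d=(6,-4) inclusive
  edge (8, 0)→(0, 10): d=(-8,10) inclusive
    (1,0)@(3, 1): e=[0,-14,42] → .  [on edge]
    (3,0)@(7, 1): e=[24,2,2] → X
    (2,1)@(5, 3): e=[16,6,6] → X
    (3,1)@(7, 3): e=[28,14,-14] → .
    (1,2)@(3, 5): e=[8,10,10] → X
    (2,2)@(5, 5): e=[20,18,-10] → .
    (0,3)@(1, 7): e=[0,14,14] → X  [on edge]
    (1,3)@(3, 7): e=[12,22,-6] → .
    (0,4)@(1, 9): e=[4,26,-2] → .
  covered (4 px):
    . . . X
    . . X .
    . X . .
    X . . .
    . . . .

Answer: [2,2,24]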